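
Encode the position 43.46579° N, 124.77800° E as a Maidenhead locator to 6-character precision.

PN23jl

Shift to the Maidenhead origin (180°W, 90°S): lon 304.7780, lat 133.4658.
Field: lon ⌊304.7780/20⌋ = 15 → P; lat ⌊133.4658/10⌋ = 13 → N.
Square: lon ⌊4.7780/2⌋ = 2; lat ⌊3.4658/1⌋ = 3.
Subsquare: lon ⌊0.7780/0.0833333⌋ = 9 → j; lat ⌊0.4658/0.0416667⌋ = 11 → l.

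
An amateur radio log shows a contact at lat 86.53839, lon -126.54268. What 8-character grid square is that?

Shift to the Maidenhead origin (180°W, 90°S): lon 53.45732, lat 176.53839.
Field: 53.45732/20 → 2 → C, 176.53839/10 → 17 → R; chars CR.
Square: 13.45732/2 → 6, 6.53839/1 → 6; chars 66.
Subsquare: 1.45732/0.0833333 → 17 → r, 0.53839/0.0416667 → 12 → m; chars rm.
Extended square: 0.04065/0.00833333 → 4, 0.03839/0.00416667 → 9; chars 49.

CR66rm49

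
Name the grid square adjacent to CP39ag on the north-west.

Longitude subsquare a = 0; −1 → -1, wraps to 23 = x, carry into square.
Longitude square 3; −1 → 2.
Latitude subsquare g = 6; +1 → 7 = h.

CP29xh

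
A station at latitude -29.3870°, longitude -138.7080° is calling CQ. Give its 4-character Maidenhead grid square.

CG00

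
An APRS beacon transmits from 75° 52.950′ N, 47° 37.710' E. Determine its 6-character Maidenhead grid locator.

LQ35tv

Offset from 180°W / 90°S: lon 227.6285°, lat 165.8825°.
Field (20°×10°, letters A–R): 227.6285/20 → 11 → L, 165.8825/10 → 16 → Q; chars LQ.
Square (2°×1°, digits 0–9): 7.6285/2 → 3, 5.8825/1 → 5; chars 35.
Subsquare (5′×2.5′, letters a–x): 1.6285/0.0833333 → 19 → t, 0.8825/0.0416667 → 21 → v; chars tv.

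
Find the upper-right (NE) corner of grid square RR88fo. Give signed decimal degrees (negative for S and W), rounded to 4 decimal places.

88.6250, 176.5000

Field R=17, R=17: +17·20° lon, +17·10° lat → SW at lon 160°, lat 80°.
Square 8, 8: +8·2° lon, +8·1° lat → SW at lon 176°, lat 88°.
Subsquare f=5, o=14: +5·0.0833333° lon, +14·0.0416667° lat → SW at lon 176.417°, lat 88.5833°.
Cell spans 0.0833333° lon × 0.0416667° lat. NE corner is SW corner plus one full cell.
latitude 88.6250, longitude 176.5000.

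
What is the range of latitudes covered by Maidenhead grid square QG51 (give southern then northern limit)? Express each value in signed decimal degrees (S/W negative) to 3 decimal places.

-29.000, -28.000

Field Q=16, G=6: +16·20° lon, +6·10° lat → SW at lon 140°, lat -30°.
Square 5, 1: +5·2° lon, +1·1° lat → SW at lon 150°, lat -29°.
Cell spans 2° lon × 1° lat.
south -29.000, north -28.000.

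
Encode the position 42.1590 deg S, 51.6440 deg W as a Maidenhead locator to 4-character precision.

GE47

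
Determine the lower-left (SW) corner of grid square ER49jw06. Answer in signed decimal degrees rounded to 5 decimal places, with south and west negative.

Field E=4, R=17: +4·20° lon, +17·10° lat → SW at lon -100°, lat 80°.
Square 4, 9: +4·2° lon, +9·1° lat → SW at lon -92°, lat 89°.
Subsquare j=9, w=22: +9·0.0833333° lon, +22·0.0416667° lat → SW at lon -91.25°, lat 89.9167°.
Extended square 0, 6: +0·0.00833333° lon, +6·0.00416667° lat → SW at lon -91.25°, lat 89.9417°.
latitude 89.94167, longitude -91.25000.

89.94167, -91.25000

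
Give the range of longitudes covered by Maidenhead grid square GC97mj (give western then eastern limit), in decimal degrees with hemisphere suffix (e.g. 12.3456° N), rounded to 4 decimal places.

Field G=6, C=2: +6·20° lon, +2·10° lat → SW at lon -60°, lat -70°.
Square 9, 7: +9·2° lon, +7·1° lat → SW at lon -42°, lat -63°.
Subsquare m=12, j=9: +12·0.0833333° lon, +9·0.0416667° lat → SW at lon -41°, lat -62.625°.
Cell spans 0.0833333° lon × 0.0416667° lat.
west 41.0000° W, east 40.9167° W.

41.0000° W, 40.9167° W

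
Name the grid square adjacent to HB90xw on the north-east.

Longitude subsquare x = 23; +1 → 24, wraps to 0 = a, carry into square.
Longitude square 9; +1 → 10, wraps to 0, carry into field.
Longitude field H = 7; +1 → 8 = I.
Latitude subsquare w = 22; +1 → 23 = x.

IB00ax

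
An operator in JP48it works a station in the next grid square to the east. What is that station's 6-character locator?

Longitude subsquare i = 8; +1 → 9 = j.
The latitude characters are unchanged.

JP48jt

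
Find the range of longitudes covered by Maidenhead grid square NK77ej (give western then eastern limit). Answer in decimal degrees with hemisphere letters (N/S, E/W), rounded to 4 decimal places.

94.3333° E, 94.4167° E

Field N=13, K=10: +13·20° lon, +10·10° lat → SW at lon 80°, lat 10°.
Square 7, 7: +7·2° lon, +7·1° lat → SW at lon 94°, lat 17°.
Subsquare e=4, j=9: +4·0.0833333° lon, +9·0.0416667° lat → SW at lon 94.3333°, lat 17.375°.
Cell spans 0.0833333° lon × 0.0416667° lat.
west 94.3333° E, east 94.4167° E.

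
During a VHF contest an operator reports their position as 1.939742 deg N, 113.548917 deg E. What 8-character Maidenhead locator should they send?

OJ61sw55

Offset from 180°W / 90°S: lon 293.54892°, lat 91.93974°.
Field: lon ⌊293.54892/20⌋ = 14 → O; lat ⌊91.93974/10⌋ = 9 → J.
Square: lon ⌊13.54892/2⌋ = 6; lat ⌊1.93974/1⌋ = 1.
Subsquare: lon ⌊1.54892/0.0833333⌋ = 18 → s; lat ⌊0.93974/0.0416667⌋ = 22 → w.
Extended square: lon ⌊0.04892/0.00833333⌋ = 5; lat ⌊0.02308/0.00416667⌋ = 5.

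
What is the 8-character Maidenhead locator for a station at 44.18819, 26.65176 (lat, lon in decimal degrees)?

KN34he85

Shift to the Maidenhead origin (180°W, 90°S): lon 206.65176, lat 134.18819.
Field: 206.65176/20 → 10 → K, 134.18819/10 → 13 → N; chars KN.
Square: 6.65176/2 → 3, 4.18819/1 → 4; chars 34.
Subsquare: 0.65176/0.0833333 → 7 → h, 0.18819/0.0416667 → 4 → e; chars he.
Extended square: 0.06843/0.00833333 → 8, 0.02152/0.00416667 → 5; chars 85.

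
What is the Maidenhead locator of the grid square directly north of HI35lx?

Latitude subsquare x = 23; +1 → 24, wraps to 0 = a, carry into square.
Latitude square 5; +1 → 6.
The longitude characters are unchanged.

HI36la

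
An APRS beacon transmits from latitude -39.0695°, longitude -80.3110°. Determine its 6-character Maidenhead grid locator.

Shift to the Maidenhead origin (180°W, 90°S): lon 99.6890, lat 50.9305.
Field (20°×10°, letters A–R): 99.6890/20 → 4 → E, 50.9305/10 → 5 → F; chars EF.
Square (2°×1°, digits 0–9): 19.6890/2 → 9, 0.9305/1 → 0; chars 90.
Subsquare (5′×2.5′, letters a–x): 1.6890/0.0833333 → 20 → u, 0.9305/0.0416667 → 22 → w; chars uw.

EF90uw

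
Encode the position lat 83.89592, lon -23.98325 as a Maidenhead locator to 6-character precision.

HR83av

Shift to the Maidenhead origin (180°W, 90°S): lon 156.0168, lat 173.8959.
Field: 156.0168/20 → 7 → H, 173.8959/10 → 17 → R; chars HR.
Square: 16.0168/2 → 8, 3.8959/1 → 3; chars 83.
Subsquare: 0.0168/0.0833333 → 0 → a, 0.8959/0.0416667 → 21 → v; chars av.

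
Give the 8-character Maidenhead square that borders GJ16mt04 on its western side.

GJ16lt94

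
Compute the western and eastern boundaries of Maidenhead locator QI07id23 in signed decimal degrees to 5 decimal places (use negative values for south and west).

140.68333, 140.69167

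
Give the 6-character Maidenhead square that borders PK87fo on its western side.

PK87eo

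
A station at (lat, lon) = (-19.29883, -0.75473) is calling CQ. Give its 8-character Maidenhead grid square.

Offset from 180°W / 90°S: lon 179.24527°, lat 70.70117°.
Field: 179.24527/20 → 8 → I, 70.70117/10 → 7 → H; chars IH.
Square: 19.24527/2 → 9, 0.70117/1 → 0; chars 90.
Subsquare: 1.24527/0.0833333 → 14 → o, 0.70117/0.0416667 → 16 → q; chars oq.
Extended square: 0.07860/0.00833333 → 9, 0.03450/0.00416667 → 8; chars 98.

IH90oq98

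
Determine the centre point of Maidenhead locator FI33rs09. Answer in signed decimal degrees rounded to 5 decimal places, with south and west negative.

-6.21042, -72.57917

Field F=5, I=8: +5·20° lon, +8·10° lat → SW at lon -80°, lat -10°.
Square 3, 3: +3·2° lon, +3·1° lat → SW at lon -74°, lat -7°.
Subsquare r=17, s=18: +17·0.0833333° lon, +18·0.0416667° lat → SW at lon -72.5833°, lat -6.25°.
Extended square 0, 9: +0·0.00833333° lon, +9·0.00416667° lat → SW at lon -72.5833°, lat -6.2125°.
Cell spans 0.00833333° lon × 0.00416667° lat. Centre is SW corner plus half of each.
latitude -6.21042, longitude -72.57917.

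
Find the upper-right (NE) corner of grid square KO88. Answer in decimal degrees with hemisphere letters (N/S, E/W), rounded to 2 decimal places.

59.00° N, 38.00° E

Field K=10, O=14: +10·20° lon, +14·10° lat → SW at lon 20°, lat 50°.
Square 8, 8: +8·2° lon, +8·1° lat → SW at lon 36°, lat 58°.
Cell spans 2° lon × 1° lat. NE corner is SW corner plus one full cell.
latitude 59.00° N, longitude 38.00° E.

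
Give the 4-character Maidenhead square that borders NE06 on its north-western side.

Longitude square 0; −1 → -1, wraps to 9, carry into field.
Longitude field N = 13; −1 → 12 = M.
Latitude square 6; +1 → 7.

ME97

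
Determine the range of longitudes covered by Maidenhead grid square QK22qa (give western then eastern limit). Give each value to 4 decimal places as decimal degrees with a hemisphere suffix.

Field Q=16, K=10: +16·20° lon, +10·10° lat → SW at lon 140°, lat 10°.
Square 2, 2: +2·2° lon, +2·1° lat → SW at lon 144°, lat 12°.
Subsquare q=16, a=0: +16·0.0833333° lon, +0·0.0416667° lat → SW at lon 145.333°, lat 12°.
Cell spans 0.0833333° lon × 0.0416667° lat.
west 145.3333° E, east 145.4167° E.

145.3333° E, 145.4167° E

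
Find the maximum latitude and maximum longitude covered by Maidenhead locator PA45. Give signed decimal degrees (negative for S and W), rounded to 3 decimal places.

-84.000, 130.000

Field P=15, A=0: +15·20° lon, +0·10° lat → SW at lon 120°, lat -90°.
Square 4, 5: +4·2° lon, +5·1° lat → SW at lon 128°, lat -85°.
Cell spans 2° lon × 1° lat. NE corner is SW corner plus one full cell.
latitude -84.000, longitude 130.000.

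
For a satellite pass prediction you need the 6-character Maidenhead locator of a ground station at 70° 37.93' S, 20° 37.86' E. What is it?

KB09hi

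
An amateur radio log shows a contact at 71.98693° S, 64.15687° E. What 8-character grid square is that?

Add 180° to longitude and 90° to latitude: 244.15687, 18.01307.
Field: 244.15687/20 → 12 → M, 18.01307/10 → 1 → B; chars MB.
Square: 4.15687/2 → 2, 8.01307/1 → 8; chars 28.
Subsquare: 0.15687/0.0833333 → 1 → b, 0.01307/0.0416667 → 0 → a; chars ba.
Extended square: 0.07354/0.00833333 → 8, 0.01307/0.00416667 → 3; chars 83.

MB28ba83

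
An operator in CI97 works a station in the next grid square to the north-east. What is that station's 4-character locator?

DI08

Longitude square 9; +1 → 10, wraps to 0, carry into field.
Longitude field C = 2; +1 → 3 = D.
Latitude square 7; +1 → 8.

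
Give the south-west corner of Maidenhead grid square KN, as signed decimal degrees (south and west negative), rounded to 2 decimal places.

40.00, 20.00

Field K=10, N=13: +10·20° lon, +13·10° lat → SW at lon 20°, lat 40°.
latitude 40.00, longitude 20.00.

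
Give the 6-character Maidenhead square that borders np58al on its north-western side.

Longitude subsquare a = 0; −1 → -1, wraps to 23 = x, carry into square.
Longitude square 5; −1 → 4.
Latitude subsquare l = 11; +1 → 12 = m.

NP48xm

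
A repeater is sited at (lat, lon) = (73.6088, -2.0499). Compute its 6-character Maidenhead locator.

IQ83xo

Offset from 180°W / 90°S: lon 177.9501°, lat 163.6088°.
Field: 177.9501/20 → 8 → I, 163.6088/10 → 16 → Q; chars IQ.
Square: 17.9501/2 → 8, 3.6088/1 → 3; chars 83.
Subsquare: 1.9501/0.0833333 → 23 → x, 0.6088/0.0416667 → 14 → o; chars xo.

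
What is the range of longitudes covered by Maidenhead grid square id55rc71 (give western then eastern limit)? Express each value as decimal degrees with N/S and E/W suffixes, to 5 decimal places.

Field I=8, D=3: +8·20° lon, +3·10° lat → SW at lon -20°, lat -60°.
Square 5, 5: +5·2° lon, +5·1° lat → SW at lon -10°, lat -55°.
Subsquare r=17, c=2: +17·0.0833333° lon, +2·0.0416667° lat → SW at lon -8.58333°, lat -54.9167°.
Extended square 7, 1: +7·0.00833333° lon, +1·0.00416667° lat → SW at lon -8.525°, lat -54.9125°.
Cell spans 0.00833333° lon × 0.00416667° lat.
west 8.52500° W, east 8.51667° W.

8.52500° W, 8.51667° W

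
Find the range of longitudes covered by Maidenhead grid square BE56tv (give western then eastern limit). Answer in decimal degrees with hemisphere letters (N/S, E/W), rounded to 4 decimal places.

148.4167° W, 148.3333° W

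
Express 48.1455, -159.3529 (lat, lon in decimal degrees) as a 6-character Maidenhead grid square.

Add 180° to longitude and 90° to latitude: 20.6471, 138.1455.
Field: 20.6471/20 → 1 → B, 138.1455/10 → 13 → N; chars BN.
Square: 0.6471/2 → 0, 8.1455/1 → 8; chars 08.
Subsquare: 0.6471/0.0833333 → 7 → h, 0.1455/0.0416667 → 3 → d; chars hd.

BN08hd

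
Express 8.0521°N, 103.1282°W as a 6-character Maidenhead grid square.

DJ88kb

Offset from 180°W / 90°S: lon 76.8718°, lat 98.0521°.
Field: lon ⌊76.8718/20⌋ = 3 → D; lat ⌊98.0521/10⌋ = 9 → J.
Square: lon ⌊16.8718/2⌋ = 8; lat ⌊8.0521/1⌋ = 8.
Subsquare: lon ⌊0.8718/0.0833333⌋ = 10 → k; lat ⌊0.0521/0.0416667⌋ = 1 → b.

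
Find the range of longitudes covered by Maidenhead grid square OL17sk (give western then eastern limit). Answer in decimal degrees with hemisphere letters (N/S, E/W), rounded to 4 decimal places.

Field O=14, L=11: +14·20° lon, +11·10° lat → SW at lon 100°, lat 20°.
Square 1, 7: +1·2° lon, +7·1° lat → SW at lon 102°, lat 27°.
Subsquare s=18, k=10: +18·0.0833333° lon, +10·0.0416667° lat → SW at lon 103.5°, lat 27.4167°.
Cell spans 0.0833333° lon × 0.0416667° lat.
west 103.5000° E, east 103.5833° E.

103.5000° E, 103.5833° E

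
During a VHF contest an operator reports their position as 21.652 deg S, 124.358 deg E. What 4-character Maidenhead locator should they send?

PG28

Offset from 180°W / 90°S: lon 304.36°, lat 68.35°.
Field: 304.36/20 → 15 → P, 68.35/10 → 6 → G; chars PG.
Square: 4.36/2 → 2, 8.35/1 → 8; chars 28.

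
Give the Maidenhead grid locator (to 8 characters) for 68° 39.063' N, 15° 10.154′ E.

Add 180° to longitude and 90° to latitude: 195.16923, 158.65105.
Field: 195.16923/20 → 9 → J, 158.65105/10 → 15 → P; chars JP.
Square: 15.16923/2 → 7, 8.65105/1 → 8; chars 78.
Subsquare: 1.16923/0.0833333 → 14 → o, 0.65105/0.0416667 → 15 → p; chars op.
Extended square: 0.00257/0.00833333 → 0, 0.02605/0.00416667 → 6; chars 06.

JP78op06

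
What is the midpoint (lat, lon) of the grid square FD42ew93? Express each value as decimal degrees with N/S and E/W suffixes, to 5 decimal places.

57.06875° S, 71.58750° W

Field F=5, D=3: +5·20° lon, +3·10° lat → SW at lon -80°, lat -60°.
Square 4, 2: +4·2° lon, +2·1° lat → SW at lon -72°, lat -58°.
Subsquare e=4, w=22: +4·0.0833333° lon, +22·0.0416667° lat → SW at lon -71.6667°, lat -57.0833°.
Extended square 9, 3: +9·0.00833333° lon, +3·0.00416667° lat → SW at lon -71.5917°, lat -57.0708°.
Cell spans 0.00833333° lon × 0.00416667° lat. Centre is SW corner plus half of each.
latitude 57.06875° S, longitude 71.58750° W.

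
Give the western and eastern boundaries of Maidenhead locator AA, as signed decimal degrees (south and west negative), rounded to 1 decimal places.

-180.0, -160.0

Field A=0, A=0: +0·20° lon, +0·10° lat → SW at lon -180°, lat -90°.
Cell spans 20° lon × 10° lat.
west -180.0, east -160.0.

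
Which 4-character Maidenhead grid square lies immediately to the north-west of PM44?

PM35

Longitude square 4; −1 → 3.
Latitude square 4; +1 → 5.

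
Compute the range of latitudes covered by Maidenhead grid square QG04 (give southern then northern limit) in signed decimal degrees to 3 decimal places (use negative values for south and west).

-26.000, -25.000

Field Q=16, G=6: +16·20° lon, +6·10° lat → SW at lon 140°, lat -30°.
Square 0, 4: +0·2° lon, +4·1° lat → SW at lon 140°, lat -26°.
Cell spans 2° lon × 1° lat.
south -26.000, north -25.000.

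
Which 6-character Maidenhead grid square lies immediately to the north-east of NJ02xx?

NJ13aa

Longitude subsquare x = 23; +1 → 24, wraps to 0 = a, carry into square.
Longitude square 0; +1 → 1.
Latitude subsquare x = 23; +1 → 24, wraps to 0 = a, carry into square.
Latitude square 2; +1 → 3.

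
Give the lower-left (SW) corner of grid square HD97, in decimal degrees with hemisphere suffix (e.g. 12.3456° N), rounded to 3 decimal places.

53.000° S, 22.000° W

Field H=7, D=3: +7·20° lon, +3·10° lat → SW at lon -40°, lat -60°.
Square 9, 7: +9·2° lon, +7·1° lat → SW at lon -22°, lat -53°.
latitude 53.000° S, longitude 22.000° W.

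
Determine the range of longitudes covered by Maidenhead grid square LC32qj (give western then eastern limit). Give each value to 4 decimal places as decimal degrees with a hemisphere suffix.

Field L=11, C=2: +11·20° lon, +2·10° lat → SW at lon 40°, lat -70°.
Square 3, 2: +3·2° lon, +2·1° lat → SW at lon 46°, lat -68°.
Subsquare q=16, j=9: +16·0.0833333° lon, +9·0.0416667° lat → SW at lon 47.3333°, lat -67.625°.
Cell spans 0.0833333° lon × 0.0416667° lat.
west 47.3333° E, east 47.4167° E.

47.3333° E, 47.4167° E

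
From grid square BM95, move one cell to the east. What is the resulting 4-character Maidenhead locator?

Longitude square 9; +1 → 10, wraps to 0, carry into field.
Longitude field B = 1; +1 → 2 = C.
The latitude characters are unchanged.

CM05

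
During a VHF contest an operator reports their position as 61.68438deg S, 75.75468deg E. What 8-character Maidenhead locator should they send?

MC78vh05

Add 180° to longitude and 90° to latitude: 255.75468, 28.31562.
Field (20°×10°, letters A–R): lon ⌊255.75468/20⌋ = 12 → M; lat ⌊28.31562/10⌋ = 2 → C.
Square (2°×1°, digits 0–9): lon ⌊15.75468/2⌋ = 7; lat ⌊8.31562/1⌋ = 8.
Subsquare (5′×2.5′, letters a–x): lon ⌊1.75468/0.0833333⌋ = 21 → v; lat ⌊0.31562/0.0416667⌋ = 7 → h.
Extended square (30″×15″, digits 0–9): lon ⌊0.00468/0.00833333⌋ = 0; lat ⌊0.02395/0.00416667⌋ = 5.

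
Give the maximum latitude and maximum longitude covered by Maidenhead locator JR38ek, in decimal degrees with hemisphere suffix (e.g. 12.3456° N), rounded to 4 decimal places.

Field J=9, R=17: +9·20° lon, +17·10° lat → SW at lon 0°, lat 80°.
Square 3, 8: +3·2° lon, +8·1° lat → SW at lon 6°, lat 88°.
Subsquare e=4, k=10: +4·0.0833333° lon, +10·0.0416667° lat → SW at lon 6.33333°, lat 88.4167°.
Cell spans 0.0833333° lon × 0.0416667° lat. NE corner is SW corner plus one full cell.
latitude 88.4583° N, longitude 6.4167° E.

88.4583° N, 6.4167° E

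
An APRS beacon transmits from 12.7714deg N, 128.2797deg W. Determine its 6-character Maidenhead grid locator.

Add 180° to longitude and 90° to latitude: 51.7203, 102.7714.
Field: 51.7203/20 → 2 → C, 102.7714/10 → 10 → K; chars CK.
Square: 11.7203/2 → 5, 2.7714/1 → 2; chars 52.
Subsquare: 1.7203/0.0833333 → 20 → u, 0.7714/0.0416667 → 18 → s; chars us.

CK52us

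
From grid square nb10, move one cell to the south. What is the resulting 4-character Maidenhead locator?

Latitude square 0; −1 → -1, wraps to 9, carry into field.
Latitude field B = 1; −1 → 0 = A.
The longitude characters are unchanged.

NA19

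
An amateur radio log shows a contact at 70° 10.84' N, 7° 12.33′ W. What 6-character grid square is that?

Shift to the Maidenhead origin (180°W, 90°S): lon 172.7945, lat 160.1807.
Field: lon ⌊172.7945/20⌋ = 8 → I; lat ⌊160.1807/10⌋ = 16 → Q.
Square: lon ⌊12.7945/2⌋ = 6; lat ⌊0.1807/1⌋ = 0.
Subsquare: lon ⌊0.7945/0.0833333⌋ = 9 → j; lat ⌊0.1807/0.0416667⌋ = 4 → e.

IQ60je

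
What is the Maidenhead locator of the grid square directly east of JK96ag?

JK96bg

Longitude subsquare a = 0; +1 → 1 = b.
The latitude characters are unchanged.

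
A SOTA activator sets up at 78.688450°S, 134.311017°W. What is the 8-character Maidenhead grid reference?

Offset from 180°W / 90°S: lon 45.68898°, lat 11.31155°.
Field (20°×10°, letters A–R): 45.68898/20 → 2 → C, 11.31155/10 → 1 → B; chars CB.
Square (2°×1°, digits 0–9): 5.68898/2 → 2, 1.31155/1 → 1; chars 21.
Subsquare (5′×2.5′, letters a–x): 1.68898/0.0833333 → 20 → u, 0.31155/0.0416667 → 7 → h; chars uh.
Extended square (30″×15″, digits 0–9): 0.02232/0.00833333 → 2, 0.01988/0.00416667 → 4; chars 24.

CB21uh24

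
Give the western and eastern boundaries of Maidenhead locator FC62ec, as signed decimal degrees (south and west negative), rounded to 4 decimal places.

-67.6667, -67.5833

Field F=5, C=2: +5·20° lon, +2·10° lat → SW at lon -80°, lat -70°.
Square 6, 2: +6·2° lon, +2·1° lat → SW at lon -68°, lat -68°.
Subsquare e=4, c=2: +4·0.0833333° lon, +2·0.0416667° lat → SW at lon -67.6667°, lat -67.9167°.
Cell spans 0.0833333° lon × 0.0416667° lat.
west -67.6667, east -67.5833.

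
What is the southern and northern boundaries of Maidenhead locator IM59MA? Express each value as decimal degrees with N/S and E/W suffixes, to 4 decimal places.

39.0000° N, 39.0417° N

Field I=8, M=12: +8·20° lon, +12·10° lat → SW at lon -20°, lat 30°.
Square 5, 9: +5·2° lon, +9·1° lat → SW at lon -10°, lat 39°.
Subsquare m=12, a=0: +12·0.0833333° lon, +0·0.0416667° lat → SW at lon -9°, lat 39°.
Cell spans 0.0833333° lon × 0.0416667° lat.
south 39.0000° N, north 39.0417° N.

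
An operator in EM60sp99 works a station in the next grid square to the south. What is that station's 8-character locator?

EM60sp98

Latitude extended square 9; −1 → 8.
The longitude characters are unchanged.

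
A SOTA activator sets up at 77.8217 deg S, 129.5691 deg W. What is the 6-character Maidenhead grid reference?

CB52fe

Shift to the Maidenhead origin (180°W, 90°S): lon 50.4309, lat 12.1783.
Field: lon ⌊50.4309/20⌋ = 2 → C; lat ⌊12.1783/10⌋ = 1 → B.
Square: lon ⌊10.4309/2⌋ = 5; lat ⌊2.1783/1⌋ = 2.
Subsquare: lon ⌊0.4309/0.0833333⌋ = 5 → f; lat ⌊0.1783/0.0416667⌋ = 4 → e.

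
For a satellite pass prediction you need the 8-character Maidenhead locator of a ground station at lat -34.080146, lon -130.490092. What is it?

CF45sw10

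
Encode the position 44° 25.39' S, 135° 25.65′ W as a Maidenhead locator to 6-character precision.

CE25gn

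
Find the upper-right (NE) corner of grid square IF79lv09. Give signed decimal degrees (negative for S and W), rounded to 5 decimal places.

-30.08333, -5.07500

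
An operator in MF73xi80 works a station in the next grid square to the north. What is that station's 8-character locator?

Latitude extended square 0; +1 → 1.
The longitude characters are unchanged.

MF73xi81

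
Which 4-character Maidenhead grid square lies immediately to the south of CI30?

Latitude square 0; −1 → -1, wraps to 9, carry into field.
Latitude field I = 8; −1 → 7 = H.
The longitude characters are unchanged.

CH39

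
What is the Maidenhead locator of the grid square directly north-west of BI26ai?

Longitude subsquare a = 0; −1 → -1, wraps to 23 = x, carry into square.
Longitude square 2; −1 → 1.
Latitude subsquare i = 8; +1 → 9 = j.

BI16xj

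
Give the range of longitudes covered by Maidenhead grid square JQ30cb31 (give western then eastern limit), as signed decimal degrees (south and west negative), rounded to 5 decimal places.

6.19167, 6.20000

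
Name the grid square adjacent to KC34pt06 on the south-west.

Longitude extended square 0; −1 → -1, wraps to 9, carry into subsquare.
Longitude subsquare p = 15; −1 → 14 = o.
Latitude extended square 6; −1 → 5.

KC34ot95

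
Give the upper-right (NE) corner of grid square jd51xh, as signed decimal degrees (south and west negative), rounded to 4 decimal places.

-58.6667, 12.0000

Field J=9, D=3: +9·20° lon, +3·10° lat → SW at lon 0°, lat -60°.
Square 5, 1: +5·2° lon, +1·1° lat → SW at lon 10°, lat -59°.
Subsquare x=23, h=7: +23·0.0833333° lon, +7·0.0416667° lat → SW at lon 11.9167°, lat -58.7083°.
Cell spans 0.0833333° lon × 0.0416667° lat. NE corner is SW corner plus one full cell.
latitude -58.6667, longitude 12.0000.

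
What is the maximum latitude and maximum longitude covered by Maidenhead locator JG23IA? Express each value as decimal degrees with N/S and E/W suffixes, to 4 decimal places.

Field J=9, G=6: +9·20° lon, +6·10° lat → SW at lon 0°, lat -30°.
Square 2, 3: +2·2° lon, +3·1° lat → SW at lon 4°, lat -27°.
Subsquare i=8, a=0: +8·0.0833333° lon, +0·0.0416667° lat → SW at lon 4.66667°, lat -27°.
Cell spans 0.0833333° lon × 0.0416667° lat. NE corner is SW corner plus one full cell.
latitude 26.9583° S, longitude 4.7500° E.

26.9583° S, 4.7500° E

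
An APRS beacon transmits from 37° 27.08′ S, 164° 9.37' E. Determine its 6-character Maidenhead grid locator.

RF22bn

Shift to the Maidenhead origin (180°W, 90°S): lon 344.1562, lat 52.5487.
Field: lon ⌊344.1562/20⌋ = 17 → R; lat ⌊52.5487/10⌋ = 5 → F.
Square: lon ⌊4.1562/2⌋ = 2; lat ⌊2.5487/1⌋ = 2.
Subsquare: lon ⌊0.1562/0.0833333⌋ = 1 → b; lat ⌊0.5487/0.0416667⌋ = 13 → n.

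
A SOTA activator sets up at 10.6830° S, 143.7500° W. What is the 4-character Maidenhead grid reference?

BH89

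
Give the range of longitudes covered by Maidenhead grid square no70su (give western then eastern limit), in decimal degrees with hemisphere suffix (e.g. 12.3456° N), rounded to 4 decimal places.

Field N=13, O=14: +13·20° lon, +14·10° lat → SW at lon 80°, lat 50°.
Square 7, 0: +7·2° lon, +0·1° lat → SW at lon 94°, lat 50°.
Subsquare s=18, u=20: +18·0.0833333° lon, +20·0.0416667° lat → SW at lon 95.5°, lat 50.8333°.
Cell spans 0.0833333° lon × 0.0416667° lat.
west 95.5000° E, east 95.5833° E.

95.5000° E, 95.5833° E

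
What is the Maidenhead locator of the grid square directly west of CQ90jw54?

CQ90jw44

Longitude extended square 5; −1 → 4.
The latitude characters are unchanged.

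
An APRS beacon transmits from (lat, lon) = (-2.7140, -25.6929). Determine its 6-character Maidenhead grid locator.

HI77dg

Shift to the Maidenhead origin (180°W, 90°S): lon 154.3071, lat 87.2860.
Field: lon ⌊154.3071/20⌋ = 7 → H; lat ⌊87.2860/10⌋ = 8 → I.
Square: lon ⌊14.3071/2⌋ = 7; lat ⌊7.2860/1⌋ = 7.
Subsquare: lon ⌊0.3071/0.0833333⌋ = 3 → d; lat ⌊0.2860/0.0416667⌋ = 6 → g.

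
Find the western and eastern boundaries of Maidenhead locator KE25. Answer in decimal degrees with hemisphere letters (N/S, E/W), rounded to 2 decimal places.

24.00° E, 26.00° E

Field K=10, E=4: +10·20° lon, +4·10° lat → SW at lon 20°, lat -50°.
Square 2, 5: +2·2° lon, +5·1° lat → SW at lon 24°, lat -45°.
Cell spans 2° lon × 1° lat.
west 24.00° E, east 26.00° E.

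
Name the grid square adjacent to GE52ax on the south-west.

GE42xw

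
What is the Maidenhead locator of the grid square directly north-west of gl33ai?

GL23xj

Longitude subsquare a = 0; −1 → -1, wraps to 23 = x, carry into square.
Longitude square 3; −1 → 2.
Latitude subsquare i = 8; +1 → 9 = j.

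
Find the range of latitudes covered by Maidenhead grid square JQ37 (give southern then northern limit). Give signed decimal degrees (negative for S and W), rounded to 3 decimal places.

77.000, 78.000

Field J=9, Q=16: +9·20° lon, +16·10° lat → SW at lon 0°, lat 70°.
Square 3, 7: +3·2° lon, +7·1° lat → SW at lon 6°, lat 77°.
Cell spans 2° lon × 1° lat.
south 77.000, north 78.000.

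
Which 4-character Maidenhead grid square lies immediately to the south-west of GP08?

FP97

Longitude square 0; −1 → -1, wraps to 9, carry into field.
Longitude field G = 6; −1 → 5 = F.
Latitude square 8; −1 → 7.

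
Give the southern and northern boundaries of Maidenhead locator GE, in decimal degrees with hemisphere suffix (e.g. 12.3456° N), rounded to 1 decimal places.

Field G=6, E=4: +6·20° lon, +4·10° lat → SW at lon -60°, lat -50°.
Cell spans 20° lon × 10° lat.
south 50.0° S, north 40.0° S.

50.0° S, 40.0° S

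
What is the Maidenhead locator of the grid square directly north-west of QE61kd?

Longitude subsquare k = 10; −1 → 9 = j.
Latitude subsquare d = 3; +1 → 4 = e.

QE61je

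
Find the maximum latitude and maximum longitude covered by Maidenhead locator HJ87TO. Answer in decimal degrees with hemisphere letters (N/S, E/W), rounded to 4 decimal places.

Field H=7, J=9: +7·20° lon, +9·10° lat → SW at lon -40°, lat 0°.
Square 8, 7: +8·2° lon, +7·1° lat → SW at lon -24°, lat 7°.
Subsquare t=19, o=14: +19·0.0833333° lon, +14·0.0416667° lat → SW at lon -22.4167°, lat 7.58333°.
Cell spans 0.0833333° lon × 0.0416667° lat. NE corner is SW corner plus one full cell.
latitude 7.6250° N, longitude 22.3333° W.

7.6250° N, 22.3333° W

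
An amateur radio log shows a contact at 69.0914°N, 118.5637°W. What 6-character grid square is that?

DP09rc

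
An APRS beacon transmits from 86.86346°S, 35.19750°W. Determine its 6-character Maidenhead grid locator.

Add 180° to longitude and 90° to latitude: 144.8025, 3.1365.
Field: lon ⌊144.8025/20⌋ = 7 → H; lat ⌊3.1365/10⌋ = 0 → A.
Square: lon ⌊4.8025/2⌋ = 2; lat ⌊3.1365/1⌋ = 3.
Subsquare: lon ⌊0.8025/0.0833333⌋ = 9 → j; lat ⌊0.1365/0.0416667⌋ = 3 → d.

HA23jd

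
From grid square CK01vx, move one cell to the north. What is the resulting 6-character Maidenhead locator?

CK02va

Latitude subsquare x = 23; +1 → 24, wraps to 0 = a, carry into square.
Latitude square 1; +1 → 2.
The longitude characters are unchanged.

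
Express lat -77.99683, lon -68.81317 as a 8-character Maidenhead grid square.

Shift to the Maidenhead origin (180°W, 90°S): lon 111.18683, lat 12.00317.
Field (20°×10°, letters A–R): lon ⌊111.18683/20⌋ = 5 → F; lat ⌊12.00317/10⌋ = 1 → B.
Square (2°×1°, digits 0–9): lon ⌊11.18683/2⌋ = 5; lat ⌊2.00317/1⌋ = 2.
Subsquare (5′×2.5′, letters a–x): lon ⌊1.18683/0.0833333⌋ = 14 → o; lat ⌊0.00317/0.0416667⌋ = 0 → a.
Extended square (30″×15″, digits 0–9): lon ⌊0.02016/0.00833333⌋ = 2; lat ⌊0.00317/0.00416667⌋ = 0.

FB52oa20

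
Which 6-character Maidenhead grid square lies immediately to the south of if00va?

IE09vx

Latitude subsquare a = 0; −1 → -1, wraps to 23 = x, carry into square.
Latitude square 0; −1 → -1, wraps to 9, carry into field.
Latitude field F = 5; −1 → 4 = E.
The longitude characters are unchanged.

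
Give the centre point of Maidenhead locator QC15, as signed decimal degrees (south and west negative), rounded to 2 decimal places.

Field Q=16, C=2: +16·20° lon, +2·10° lat → SW at lon 140°, lat -70°.
Square 1, 5: +1·2° lon, +5·1° lat → SW at lon 142°, lat -65°.
Cell spans 2° lon × 1° lat. Centre is SW corner plus half of each.
latitude -64.50, longitude 143.00.

-64.50, 143.00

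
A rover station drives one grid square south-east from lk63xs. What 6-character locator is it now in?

Longitude subsquare x = 23; +1 → 24, wraps to 0 = a, carry into square.
Longitude square 6; +1 → 7.
Latitude subsquare s = 18; −1 → 17 = r.

LK73ar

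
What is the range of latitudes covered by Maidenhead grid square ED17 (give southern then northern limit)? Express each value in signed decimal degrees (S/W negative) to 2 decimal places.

Field E=4, D=3: +4·20° lon, +3·10° lat → SW at lon -100°, lat -60°.
Square 1, 7: +1·2° lon, +7·1° lat → SW at lon -98°, lat -53°.
Cell spans 2° lon × 1° lat.
south -53.00, north -52.00.

-53.00, -52.00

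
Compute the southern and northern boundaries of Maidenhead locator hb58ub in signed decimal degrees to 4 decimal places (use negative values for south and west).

Field H=7, B=1: +7·20° lon, +1·10° lat → SW at lon -40°, lat -80°.
Square 5, 8: +5·2° lon, +8·1° lat → SW at lon -30°, lat -72°.
Subsquare u=20, b=1: +20·0.0833333° lon, +1·0.0416667° lat → SW at lon -28.3333°, lat -71.9583°.
Cell spans 0.0833333° lon × 0.0416667° lat.
south -71.9583, north -71.9167.

-71.9583, -71.9167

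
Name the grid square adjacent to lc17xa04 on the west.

Longitude extended square 0; −1 → -1, wraps to 9, carry into subsquare.
Longitude subsquare x = 23; −1 → 22 = w.
The latitude characters are unchanged.

LC17wa94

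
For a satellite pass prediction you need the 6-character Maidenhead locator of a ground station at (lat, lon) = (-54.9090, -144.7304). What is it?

BD75pc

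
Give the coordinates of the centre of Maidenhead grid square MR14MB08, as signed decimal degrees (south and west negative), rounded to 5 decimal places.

84.07708, 63.00417

Field M=12, R=17: +12·20° lon, +17·10° lat → SW at lon 60°, lat 80°.
Square 1, 4: +1·2° lon, +4·1° lat → SW at lon 62°, lat 84°.
Subsquare m=12, b=1: +12·0.0833333° lon, +1·0.0416667° lat → SW at lon 63°, lat 84.0417°.
Extended square 0, 8: +0·0.00833333° lon, +8·0.00416667° lat → SW at lon 63°, lat 84.075°.
Cell spans 0.00833333° lon × 0.00416667° lat. Centre is SW corner plus half of each.
latitude 84.07708, longitude 63.00417.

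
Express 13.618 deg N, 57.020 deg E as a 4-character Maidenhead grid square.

Shift to the Maidenhead origin (180°W, 90°S): lon 237.02, lat 103.62.
Field: 237.02/20 → 11 → L, 103.62/10 → 10 → K; chars LK.
Square: 17.02/2 → 8, 3.62/1 → 3; chars 83.

LK83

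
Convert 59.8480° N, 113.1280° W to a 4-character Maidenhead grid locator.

Shift to the Maidenhead origin (180°W, 90°S): lon 66.87, lat 149.85.
Field (20°×10°, letters A–R): 66.87/20 → 3 → D, 149.85/10 → 14 → O; chars DO.
Square (2°×1°, digits 0–9): 6.87/2 → 3, 9.85/1 → 9; chars 39.

DO39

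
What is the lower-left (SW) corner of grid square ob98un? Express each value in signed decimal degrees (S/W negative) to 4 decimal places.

Field O=14, B=1: +14·20° lon, +1·10° lat → SW at lon 100°, lat -80°.
Square 9, 8: +9·2° lon, +8·1° lat → SW at lon 118°, lat -72°.
Subsquare u=20, n=13: +20·0.0833333° lon, +13·0.0416667° lat → SW at lon 119.667°, lat -71.4583°.
latitude -71.4583, longitude 119.6667.

-71.4583, 119.6667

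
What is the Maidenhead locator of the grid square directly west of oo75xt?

OO75wt

Longitude subsquare x = 23; −1 → 22 = w.
The latitude characters are unchanged.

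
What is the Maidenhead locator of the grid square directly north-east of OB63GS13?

Longitude extended square 1; +1 → 2.
Latitude extended square 3; +1 → 4.

OB63gs24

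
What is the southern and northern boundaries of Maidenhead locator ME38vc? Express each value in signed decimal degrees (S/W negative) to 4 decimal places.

-41.9167, -41.8750

Field M=12, E=4: +12·20° lon, +4·10° lat → SW at lon 60°, lat -50°.
Square 3, 8: +3·2° lon, +8·1° lat → SW at lon 66°, lat -42°.
Subsquare v=21, c=2: +21·0.0833333° lon, +2·0.0416667° lat → SW at lon 67.75°, lat -41.9167°.
Cell spans 0.0833333° lon × 0.0416667° lat.
south -41.9167, north -41.8750.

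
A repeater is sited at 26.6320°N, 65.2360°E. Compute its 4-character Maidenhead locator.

ML26

Add 180° to longitude and 90° to latitude: 245.24, 116.63.
Field: 245.24/20 → 12 → M, 116.63/10 → 11 → L; chars ML.
Square: 5.24/2 → 2, 6.63/1 → 6; chars 26.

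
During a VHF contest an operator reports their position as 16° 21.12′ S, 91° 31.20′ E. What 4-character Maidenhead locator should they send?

NH53

Add 180° to longitude and 90° to latitude: 271.52, 73.65.
Field (20°×10°, letters A–R): lon ⌊271.52/20⌋ = 13 → N; lat ⌊73.65/10⌋ = 7 → H.
Square (2°×1°, digits 0–9): lon ⌊11.52/2⌋ = 5; lat ⌊3.65/1⌋ = 3.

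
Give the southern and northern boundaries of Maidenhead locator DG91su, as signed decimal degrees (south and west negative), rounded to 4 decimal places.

-28.1667, -28.1250

Field D=3, G=6: +3·20° lon, +6·10° lat → SW at lon -120°, lat -30°.
Square 9, 1: +9·2° lon, +1·1° lat → SW at lon -102°, lat -29°.
Subsquare s=18, u=20: +18·0.0833333° lon, +20·0.0416667° lat → SW at lon -100.5°, lat -28.1667°.
Cell spans 0.0833333° lon × 0.0416667° lat.
south -28.1667, north -28.1250.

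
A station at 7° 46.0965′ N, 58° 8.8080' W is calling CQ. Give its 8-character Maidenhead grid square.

Offset from 180°W / 90°S: lon 121.85320°, lat 97.76828°.
Field (20°×10°, letters A–R): 121.85320/20 → 6 → G, 97.76828/10 → 9 → J; chars GJ.
Square (2°×1°, digits 0–9): 1.85320/2 → 0, 7.76828/1 → 7; chars 07.
Subsquare (5′×2.5′, letters a–x): 1.85320/0.0833333 → 22 → w, 0.76828/0.0416667 → 18 → s; chars ws.
Extended square (30″×15″, digits 0–9): 0.01987/0.00833333 → 2, 0.01828/0.00416667 → 4; chars 24.

GJ07ws24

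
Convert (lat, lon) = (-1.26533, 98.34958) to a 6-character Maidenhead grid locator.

NI98er

Shift to the Maidenhead origin (180°W, 90°S): lon 278.3496, lat 88.7347.
Field: lon ⌊278.3496/20⌋ = 13 → N; lat ⌊88.7347/10⌋ = 8 → I.
Square: lon ⌊18.3496/2⌋ = 9; lat ⌊8.7347/1⌋ = 8.
Subsquare: lon ⌊0.3496/0.0833333⌋ = 4 → e; lat ⌊0.7347/0.0416667⌋ = 17 → r.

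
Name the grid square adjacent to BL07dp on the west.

BL07cp

Longitude subsquare d = 3; −1 → 2 = c.
The latitude characters are unchanged.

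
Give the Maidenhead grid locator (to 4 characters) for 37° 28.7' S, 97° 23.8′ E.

Add 180° to longitude and 90° to latitude: 277.40, 52.52.
Field: lon ⌊277.40/20⌋ = 13 → N; lat ⌊52.52/10⌋ = 5 → F.
Square: lon ⌊17.40/2⌋ = 8; lat ⌊2.52/1⌋ = 2.

NF82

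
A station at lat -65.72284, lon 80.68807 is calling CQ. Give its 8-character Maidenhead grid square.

NC04ig26

Add 180° to longitude and 90° to latitude: 260.68807, 24.27716.
Field: lon ⌊260.68807/20⌋ = 13 → N; lat ⌊24.27716/10⌋ = 2 → C.
Square: lon ⌊0.68807/2⌋ = 0; lat ⌊4.27716/1⌋ = 4.
Subsquare: lon ⌊0.68807/0.0833333⌋ = 8 → i; lat ⌊0.27716/0.0416667⌋ = 6 → g.
Extended square: lon ⌊0.02140/0.00833333⌋ = 2; lat ⌊0.02716/0.00416667⌋ = 6.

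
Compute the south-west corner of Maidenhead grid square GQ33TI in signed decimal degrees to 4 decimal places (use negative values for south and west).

Field G=6, Q=16: +6·20° lon, +16·10° lat → SW at lon -60°, lat 70°.
Square 3, 3: +3·2° lon, +3·1° lat → SW at lon -54°, lat 73°.
Subsquare t=19, i=8: +19·0.0833333° lon, +8·0.0416667° lat → SW at lon -52.4167°, lat 73.3333°.
latitude 73.3333, longitude -52.4167.

73.3333, -52.4167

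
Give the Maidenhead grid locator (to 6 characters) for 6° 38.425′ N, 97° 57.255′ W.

EJ16ap

Shift to the Maidenhead origin (180°W, 90°S): lon 82.0457, lat 96.6404.
Field (20°×10°, letters A–R): 82.0457/20 → 4 → E, 96.6404/10 → 9 → J; chars EJ.
Square (2°×1°, digits 0–9): 2.0457/2 → 1, 6.6404/1 → 6; chars 16.
Subsquare (5′×2.5′, letters a–x): 0.0457/0.0833333 → 0 → a, 0.6404/0.0416667 → 15 → p; chars ap.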